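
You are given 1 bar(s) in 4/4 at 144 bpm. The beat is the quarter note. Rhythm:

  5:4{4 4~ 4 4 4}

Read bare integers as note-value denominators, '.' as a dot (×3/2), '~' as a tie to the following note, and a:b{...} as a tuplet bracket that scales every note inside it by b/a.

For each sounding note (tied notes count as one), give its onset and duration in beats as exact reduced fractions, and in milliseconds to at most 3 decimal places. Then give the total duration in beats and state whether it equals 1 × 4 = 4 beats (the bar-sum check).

1) 0.0ms=0b +333.333ms=4/5b
2) 333.333ms=4/5b +666.667ms=8/5b
3) 1000.0ms=12/5b +333.333ms=4/5b
4) 1333.333ms=16/5b +333.333ms=4/5b
Σ=4b of 4 (144bpm 4/4) — PASS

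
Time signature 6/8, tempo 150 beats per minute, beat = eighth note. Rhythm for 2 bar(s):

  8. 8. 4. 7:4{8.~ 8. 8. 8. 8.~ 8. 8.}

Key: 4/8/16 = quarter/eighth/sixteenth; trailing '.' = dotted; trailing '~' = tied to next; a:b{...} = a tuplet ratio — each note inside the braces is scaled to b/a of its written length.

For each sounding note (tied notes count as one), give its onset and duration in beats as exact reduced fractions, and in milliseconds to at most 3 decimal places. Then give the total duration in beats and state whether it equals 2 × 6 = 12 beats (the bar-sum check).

1) 0.0ms=0b +600.0ms=3/2b
2) 600.0ms=3/2b +600.0ms=3/2b
3) 1200.0ms=3b +1200.0ms=3b
4) 2400.0ms=6b +685.714ms=12/7b
5) 3085.714ms=54/7b +342.857ms=6/7b
6) 3428.571ms=60/7b +342.857ms=6/7b
7) 3771.429ms=66/7b +685.714ms=12/7b
8) 4457.143ms=78/7b +342.857ms=6/7b
Σ=12b of 12 (150bpm 6/8) — PASS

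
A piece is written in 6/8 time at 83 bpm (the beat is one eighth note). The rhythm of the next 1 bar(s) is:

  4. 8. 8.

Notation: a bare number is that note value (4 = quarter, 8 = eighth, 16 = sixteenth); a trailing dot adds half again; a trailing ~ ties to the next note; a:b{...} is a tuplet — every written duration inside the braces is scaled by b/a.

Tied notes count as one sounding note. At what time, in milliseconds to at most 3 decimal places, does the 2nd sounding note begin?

1. 0.0ms @ 0 + 2168.675ms (3)
2. 2168.675ms @ 3 + 1084.337ms (3/2)
3. 3253.012ms @ 9/2 + 1084.337ms (3/2)

note 2 onset = 3b = 2168.675ms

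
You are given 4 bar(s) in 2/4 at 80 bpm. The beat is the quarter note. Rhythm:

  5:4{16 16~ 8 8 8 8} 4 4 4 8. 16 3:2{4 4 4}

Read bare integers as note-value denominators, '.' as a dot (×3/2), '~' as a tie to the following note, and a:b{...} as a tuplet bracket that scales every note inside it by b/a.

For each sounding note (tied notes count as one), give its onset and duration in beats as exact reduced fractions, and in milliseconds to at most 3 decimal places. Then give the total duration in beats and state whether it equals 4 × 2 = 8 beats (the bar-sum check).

1) 0.0ms=0b +150.0ms=1/5b
2) 150.0ms=1/5b +450.0ms=3/5b
3) 600.0ms=4/5b +300.0ms=2/5b
4) 900.0ms=6/5b +300.0ms=2/5b
5) 1200.0ms=8/5b +300.0ms=2/5b
6) 1500.0ms=2b +750.0ms=1b
7) 2250.0ms=3b +750.0ms=1b
8) 3000.0ms=4b +750.0ms=1b
9) 3750.0ms=5b +562.5ms=3/4b
10) 4312.5ms=23/4b +187.5ms=1/4b
11) 4500.0ms=6b +500.0ms=2/3b
12) 5000.0ms=20/3b +500.0ms=2/3b
13) 5500.0ms=22/3b +500.0ms=2/3b
Σ=8b of 8 (80bpm 2/4) — PASS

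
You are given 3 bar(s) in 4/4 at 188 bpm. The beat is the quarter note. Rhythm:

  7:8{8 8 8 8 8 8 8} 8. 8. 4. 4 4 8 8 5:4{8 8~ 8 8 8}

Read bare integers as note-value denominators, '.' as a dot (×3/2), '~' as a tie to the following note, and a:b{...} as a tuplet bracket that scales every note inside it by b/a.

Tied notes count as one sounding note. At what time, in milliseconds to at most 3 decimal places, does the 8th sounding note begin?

1. 0.0ms @ 0 + 182.371ms (4/7)
2. 182.371ms @ 4/7 + 182.371ms (4/7)
3. 364.742ms @ 8/7 + 182.371ms (4/7)
4. 547.112ms @ 12/7 + 182.371ms (4/7)
5. 729.483ms @ 16/7 + 182.371ms (4/7)
6. 911.854ms @ 20/7 + 182.371ms (4/7)
7. 1094.225ms @ 24/7 + 182.371ms (4/7)
8. 1276.596ms @ 4 + 239.362ms (3/4)
9. 1515.957ms @ 19/4 + 239.362ms (3/4)
10. 1755.319ms @ 11/2 + 478.723ms (3/2)
11. 2234.043ms @ 7 + 319.149ms (1)
12. 2553.191ms @ 8 + 319.149ms (1)
13. 2872.34ms @ 9 + 159.574ms (1/2)
14. 3031.915ms @ 19/2 + 159.574ms (1/2)
15. 3191.489ms @ 10 + 127.66ms (2/5)
16. 3319.149ms @ 52/5 + 255.319ms (4/5)
17. 3574.468ms @ 56/5 + 127.66ms (2/5)
18. 3702.128ms @ 58/5 + 127.66ms (2/5)

note 8 onset = 4b = 1276.596ms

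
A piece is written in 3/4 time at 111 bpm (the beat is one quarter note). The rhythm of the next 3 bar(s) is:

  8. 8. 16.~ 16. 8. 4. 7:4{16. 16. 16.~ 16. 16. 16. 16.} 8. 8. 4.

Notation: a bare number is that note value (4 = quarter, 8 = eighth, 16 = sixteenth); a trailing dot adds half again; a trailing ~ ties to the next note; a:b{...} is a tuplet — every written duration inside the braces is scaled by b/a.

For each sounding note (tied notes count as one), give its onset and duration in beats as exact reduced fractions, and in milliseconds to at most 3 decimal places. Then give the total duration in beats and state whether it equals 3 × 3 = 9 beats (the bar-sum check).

1) 0.0ms=0b +405.405ms=3/4b
2) 405.405ms=3/4b +405.405ms=3/4b
3) 810.811ms=3/2b +405.405ms=3/4b
4) 1216.216ms=9/4b +405.405ms=3/4b
5) 1621.622ms=3b +810.811ms=3/2b
6) 2432.432ms=9/2b +115.83ms=3/14b
7) 2548.263ms=33/7b +115.83ms=3/14b
8) 2664.093ms=69/14b +231.66ms=3/7b
9) 2895.753ms=75/14b +115.83ms=3/14b
10) 3011.583ms=39/7b +115.83ms=3/14b
11) 3127.413ms=81/14b +115.83ms=3/14b
12) 3243.243ms=6b +405.405ms=3/4b
13) 3648.649ms=27/4b +405.405ms=3/4b
14) 4054.054ms=15/2b +810.811ms=3/2b
Σ=9b of 9 (111bpm 3/4) — PASS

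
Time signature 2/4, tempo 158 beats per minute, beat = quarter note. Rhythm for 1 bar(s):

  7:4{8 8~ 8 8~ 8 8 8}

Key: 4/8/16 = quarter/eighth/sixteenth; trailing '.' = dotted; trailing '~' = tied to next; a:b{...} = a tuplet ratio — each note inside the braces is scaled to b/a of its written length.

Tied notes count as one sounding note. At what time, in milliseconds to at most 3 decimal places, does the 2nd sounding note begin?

1. 0.0ms @ 0 + 108.499ms (2/7)
2. 108.499ms @ 2/7 + 216.998ms (4/7)
3. 325.497ms @ 6/7 + 216.998ms (4/7)
4. 542.495ms @ 10/7 + 108.499ms (2/7)
5. 650.995ms @ 12/7 + 108.499ms (2/7)

note 2 onset = 2/7b = 108.499ms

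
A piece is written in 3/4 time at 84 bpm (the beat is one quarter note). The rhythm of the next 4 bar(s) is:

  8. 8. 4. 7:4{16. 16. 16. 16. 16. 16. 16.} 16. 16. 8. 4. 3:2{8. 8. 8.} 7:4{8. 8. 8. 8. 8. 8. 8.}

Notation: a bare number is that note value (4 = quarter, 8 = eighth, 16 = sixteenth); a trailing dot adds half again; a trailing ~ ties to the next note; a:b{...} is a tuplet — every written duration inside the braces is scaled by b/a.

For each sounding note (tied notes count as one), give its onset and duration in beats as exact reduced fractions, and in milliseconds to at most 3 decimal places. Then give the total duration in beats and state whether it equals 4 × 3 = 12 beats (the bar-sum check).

1) 0.0ms=0b +535.714ms=3/4b
2) 535.714ms=3/4b +535.714ms=3/4b
3) 1071.429ms=3/2b +1071.429ms=3/2b
4) 2142.857ms=3b +153.061ms=3/14b
5) 2295.918ms=45/14b +153.061ms=3/14b
6) 2448.98ms=24/7b +153.061ms=3/14b
7) 2602.041ms=51/14b +153.061ms=3/14b
8) 2755.102ms=27/7b +153.061ms=3/14b
9) 2908.163ms=57/14b +153.061ms=3/14b
10) 3061.224ms=30/7b +153.061ms=3/14b
11) 3214.286ms=9/2b +267.857ms=3/8b
12) 3482.143ms=39/8b +267.857ms=3/8b
13) 3750.0ms=21/4b +535.714ms=3/4b
14) 4285.714ms=6b +1071.429ms=3/2b
15) 5357.143ms=15/2b +357.143ms=1/2b
16) 5714.286ms=8b +357.143ms=1/2b
17) 6071.429ms=17/2b +357.143ms=1/2b
18) 6428.571ms=9b +306.122ms=3/7b
19) 6734.694ms=66/7b +306.122ms=3/7b
20) 7040.816ms=69/7b +306.122ms=3/7b
21) 7346.939ms=72/7b +306.122ms=3/7b
22) 7653.061ms=75/7b +306.122ms=3/7b
23) 7959.184ms=78/7b +306.122ms=3/7b
24) 8265.306ms=81/7b +306.122ms=3/7b
Σ=12b of 12 (84bpm 3/4) — PASS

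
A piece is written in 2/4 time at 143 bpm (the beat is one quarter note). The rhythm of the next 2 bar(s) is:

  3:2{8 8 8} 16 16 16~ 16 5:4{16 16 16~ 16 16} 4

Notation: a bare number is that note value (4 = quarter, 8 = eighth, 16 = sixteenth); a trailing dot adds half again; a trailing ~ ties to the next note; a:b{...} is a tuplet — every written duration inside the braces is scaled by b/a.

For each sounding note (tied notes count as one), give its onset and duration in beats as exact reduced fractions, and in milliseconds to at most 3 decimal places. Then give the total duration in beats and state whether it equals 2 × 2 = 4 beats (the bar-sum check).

1) 0.0ms=0b +139.86ms=1/3b
2) 139.86ms=1/3b +139.86ms=1/3b
3) 279.72ms=2/3b +139.86ms=1/3b
4) 419.58ms=1b +104.895ms=1/4b
5) 524.476ms=5/4b +104.895ms=1/4b
6) 629.371ms=3/2b +209.79ms=1/2b
7) 839.161ms=2b +83.916ms=1/5b
8) 923.077ms=11/5b +83.916ms=1/5b
9) 1006.993ms=12/5b +167.832ms=2/5b
10) 1174.825ms=14/5b +83.916ms=1/5b
11) 1258.741ms=3b +419.58ms=1b
Σ=4b of 4 (143bpm 2/4) — PASS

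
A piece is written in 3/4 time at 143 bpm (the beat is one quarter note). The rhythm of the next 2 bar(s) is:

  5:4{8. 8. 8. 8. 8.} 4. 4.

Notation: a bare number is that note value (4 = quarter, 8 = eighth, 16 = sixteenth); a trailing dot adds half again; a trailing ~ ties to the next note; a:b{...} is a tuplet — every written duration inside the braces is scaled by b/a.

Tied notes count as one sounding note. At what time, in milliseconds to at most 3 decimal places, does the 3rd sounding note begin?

note 3 onset = 6/5b = 503.497ms

1. 0.0ms @ 0 + 251.748ms (3/5)
2. 251.748ms @ 3/5 + 251.748ms (3/5)
3. 503.497ms @ 6/5 + 251.748ms (3/5)
4. 755.245ms @ 9/5 + 251.748ms (3/5)
5. 1006.993ms @ 12/5 + 251.748ms (3/5)
6. 1258.741ms @ 3 + 629.371ms (3/2)
7. 1888.112ms @ 9/2 + 629.371ms (3/2)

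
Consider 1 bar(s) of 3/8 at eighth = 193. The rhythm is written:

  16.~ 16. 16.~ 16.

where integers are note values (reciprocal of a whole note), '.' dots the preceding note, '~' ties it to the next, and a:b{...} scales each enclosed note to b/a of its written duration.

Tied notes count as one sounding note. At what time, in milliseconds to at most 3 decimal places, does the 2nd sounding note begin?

note 2 onset = 3/2b = 466.321ms

1. 0.0ms @ 0 + 466.321ms (3/2)
2. 466.321ms @ 3/2 + 466.321ms (3/2)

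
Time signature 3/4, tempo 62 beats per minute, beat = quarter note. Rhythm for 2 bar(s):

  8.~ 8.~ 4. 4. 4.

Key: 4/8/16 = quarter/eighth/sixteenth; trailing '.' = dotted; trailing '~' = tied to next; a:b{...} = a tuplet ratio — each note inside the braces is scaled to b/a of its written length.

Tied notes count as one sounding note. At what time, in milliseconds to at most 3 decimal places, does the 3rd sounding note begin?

note 3 onset = 9/2b = 4354.839ms

1. 0.0ms @ 0 + 2903.226ms (3)
2. 2903.226ms @ 3 + 1451.613ms (3/2)
3. 4354.839ms @ 9/2 + 1451.613ms (3/2)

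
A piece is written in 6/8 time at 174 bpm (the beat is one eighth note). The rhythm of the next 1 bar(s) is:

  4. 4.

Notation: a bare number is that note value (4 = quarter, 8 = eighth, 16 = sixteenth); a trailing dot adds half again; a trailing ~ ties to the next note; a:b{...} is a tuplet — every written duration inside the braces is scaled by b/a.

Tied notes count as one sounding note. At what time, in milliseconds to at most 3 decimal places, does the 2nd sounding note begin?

note 2 onset = 3b = 1034.483ms

1. 0.0ms @ 0 + 1034.483ms (3)
2. 1034.483ms @ 3 + 1034.483ms (3)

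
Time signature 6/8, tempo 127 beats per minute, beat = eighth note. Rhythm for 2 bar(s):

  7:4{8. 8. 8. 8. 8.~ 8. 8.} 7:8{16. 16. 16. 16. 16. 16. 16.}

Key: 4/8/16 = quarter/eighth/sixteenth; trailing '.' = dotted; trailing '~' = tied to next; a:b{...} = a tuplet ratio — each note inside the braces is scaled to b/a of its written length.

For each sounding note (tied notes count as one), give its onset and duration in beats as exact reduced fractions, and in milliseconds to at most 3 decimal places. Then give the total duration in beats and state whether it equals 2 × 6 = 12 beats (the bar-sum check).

1) 0.0ms=0b +404.949ms=6/7b
2) 404.949ms=6/7b +404.949ms=6/7b
3) 809.899ms=12/7b +404.949ms=6/7b
4) 1214.848ms=18/7b +404.949ms=6/7b
5) 1619.798ms=24/7b +809.899ms=12/7b
6) 2429.696ms=36/7b +404.949ms=6/7b
7) 2834.646ms=6b +404.949ms=6/7b
8) 3239.595ms=48/7b +404.949ms=6/7b
9) 3644.544ms=54/7b +404.949ms=6/7b
10) 4049.494ms=60/7b +404.949ms=6/7b
11) 4454.443ms=66/7b +404.949ms=6/7b
12) 4859.393ms=72/7b +404.949ms=6/7b
13) 5264.342ms=78/7b +404.949ms=6/7b
Σ=12b of 12 (127bpm 6/8) — PASS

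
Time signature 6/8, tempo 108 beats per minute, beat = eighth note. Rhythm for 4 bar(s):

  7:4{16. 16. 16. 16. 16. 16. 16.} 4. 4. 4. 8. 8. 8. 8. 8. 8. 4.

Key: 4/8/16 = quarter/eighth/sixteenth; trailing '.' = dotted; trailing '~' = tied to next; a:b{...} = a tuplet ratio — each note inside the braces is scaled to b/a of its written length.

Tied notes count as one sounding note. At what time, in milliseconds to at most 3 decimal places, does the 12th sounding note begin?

1. 0.0ms @ 0 + 238.095ms (3/7)
2. 238.095ms @ 3/7 + 238.095ms (3/7)
3. 476.19ms @ 6/7 + 238.095ms (3/7)
4. 714.286ms @ 9/7 + 238.095ms (3/7)
5. 952.381ms @ 12/7 + 238.095ms (3/7)
6. 1190.476ms @ 15/7 + 238.095ms (3/7)
7. 1428.571ms @ 18/7 + 238.095ms (3/7)
8. 1666.667ms @ 3 + 1666.667ms (3)
9. 3333.333ms @ 6 + 1666.667ms (3)
10. 5000.0ms @ 9 + 1666.667ms (3)
11. 6666.667ms @ 12 + 833.333ms (3/2)
12. 7500.0ms @ 27/2 + 833.333ms (3/2)
13. 8333.333ms @ 15 + 833.333ms (3/2)
14. 9166.667ms @ 33/2 + 833.333ms (3/2)
15. 10000.0ms @ 18 + 833.333ms (3/2)
16. 10833.333ms @ 39/2 + 833.333ms (3/2)
17. 11666.667ms @ 21 + 1666.667ms (3)

note 12 onset = 27/2b = 7500.0ms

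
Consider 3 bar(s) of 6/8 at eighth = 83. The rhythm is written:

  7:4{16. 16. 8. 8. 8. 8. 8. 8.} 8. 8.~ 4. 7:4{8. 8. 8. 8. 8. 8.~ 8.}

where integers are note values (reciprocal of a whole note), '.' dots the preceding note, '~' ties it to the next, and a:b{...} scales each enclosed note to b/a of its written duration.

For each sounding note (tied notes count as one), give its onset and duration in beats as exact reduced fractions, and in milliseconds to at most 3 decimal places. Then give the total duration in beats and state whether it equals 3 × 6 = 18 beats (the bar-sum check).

1) 0.0ms=0b +309.811ms=3/7b
2) 309.811ms=3/7b +309.811ms=3/7b
3) 619.621ms=6/7b +619.621ms=6/7b
4) 1239.243ms=12/7b +619.621ms=6/7b
5) 1858.864ms=18/7b +619.621ms=6/7b
6) 2478.485ms=24/7b +619.621ms=6/7b
7) 3098.107ms=30/7b +619.621ms=6/7b
8) 3717.728ms=36/7b +619.621ms=6/7b
9) 4337.349ms=6b +1084.337ms=3/2b
10) 5421.687ms=15/2b +3253.012ms=9/2b
11) 8674.699ms=12b +619.621ms=6/7b
12) 9294.32ms=90/7b +619.621ms=6/7b
13) 9913.941ms=96/7b +619.621ms=6/7b
14) 10533.563ms=102/7b +619.621ms=6/7b
15) 11153.184ms=108/7b +619.621ms=6/7b
16) 11772.806ms=114/7b +1239.243ms=12/7b
Σ=18b of 18 (83bpm 6/8) — PASS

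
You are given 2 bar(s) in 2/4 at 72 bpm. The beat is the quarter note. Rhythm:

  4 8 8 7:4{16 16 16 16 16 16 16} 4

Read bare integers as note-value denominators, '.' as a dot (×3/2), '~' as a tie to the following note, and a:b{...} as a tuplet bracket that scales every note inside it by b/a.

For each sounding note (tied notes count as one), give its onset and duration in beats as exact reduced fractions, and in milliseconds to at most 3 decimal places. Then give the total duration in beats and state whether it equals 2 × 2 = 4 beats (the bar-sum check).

1) 0.0ms=0b +833.333ms=1b
2) 833.333ms=1b +416.667ms=1/2b
3) 1250.0ms=3/2b +416.667ms=1/2b
4) 1666.667ms=2b +119.048ms=1/7b
5) 1785.714ms=15/7b +119.048ms=1/7b
6) 1904.762ms=16/7b +119.048ms=1/7b
7) 2023.81ms=17/7b +119.048ms=1/7b
8) 2142.857ms=18/7b +119.048ms=1/7b
9) 2261.905ms=19/7b +119.048ms=1/7b
10) 2380.952ms=20/7b +119.048ms=1/7b
11) 2500.0ms=3b +833.333ms=1b
Σ=4b of 4 (72bpm 2/4) — PASS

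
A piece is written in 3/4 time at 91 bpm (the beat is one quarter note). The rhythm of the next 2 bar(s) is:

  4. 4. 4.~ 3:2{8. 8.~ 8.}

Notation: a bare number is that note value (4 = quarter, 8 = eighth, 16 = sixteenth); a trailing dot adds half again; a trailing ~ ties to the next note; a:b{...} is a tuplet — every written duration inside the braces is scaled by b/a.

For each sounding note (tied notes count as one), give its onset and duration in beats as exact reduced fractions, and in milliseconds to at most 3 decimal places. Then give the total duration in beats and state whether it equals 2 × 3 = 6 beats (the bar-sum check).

1) 0.0ms=0b +989.011ms=3/2b
2) 989.011ms=3/2b +989.011ms=3/2b
3) 1978.022ms=3b +1318.681ms=2b
4) 3296.703ms=5b +659.341ms=1b
Σ=6b of 6 (91bpm 3/4) — PASS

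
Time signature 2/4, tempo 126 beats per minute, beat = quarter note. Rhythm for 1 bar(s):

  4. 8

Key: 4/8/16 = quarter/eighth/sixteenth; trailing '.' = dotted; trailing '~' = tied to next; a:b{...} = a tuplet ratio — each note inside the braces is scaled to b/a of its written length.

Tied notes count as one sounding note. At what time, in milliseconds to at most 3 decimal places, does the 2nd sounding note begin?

1. 0.0ms @ 0 + 714.286ms (3/2)
2. 714.286ms @ 3/2 + 238.095ms (1/2)

note 2 onset = 3/2b = 714.286ms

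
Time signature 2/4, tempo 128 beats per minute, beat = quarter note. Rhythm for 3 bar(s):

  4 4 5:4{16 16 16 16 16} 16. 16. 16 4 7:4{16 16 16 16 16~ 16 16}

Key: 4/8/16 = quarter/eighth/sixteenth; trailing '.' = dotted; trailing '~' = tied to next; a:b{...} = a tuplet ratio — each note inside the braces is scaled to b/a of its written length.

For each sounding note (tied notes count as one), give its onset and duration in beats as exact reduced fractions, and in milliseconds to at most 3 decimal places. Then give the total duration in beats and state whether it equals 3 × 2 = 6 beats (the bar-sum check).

1) 0.0ms=0b +468.75ms=1b
2) 468.75ms=1b +468.75ms=1b
3) 937.5ms=2b +93.75ms=1/5b
4) 1031.25ms=11/5b +93.75ms=1/5b
5) 1125.0ms=12/5b +93.75ms=1/5b
6) 1218.75ms=13/5b +93.75ms=1/5b
7) 1312.5ms=14/5b +93.75ms=1/5b
8) 1406.25ms=3b +175.781ms=3/8b
9) 1582.031ms=27/8b +175.781ms=3/8b
10) 1757.812ms=15/4b +117.188ms=1/4b
11) 1875.0ms=4b +468.75ms=1b
12) 2343.75ms=5b +66.964ms=1/7b
13) 2410.714ms=36/7b +66.964ms=1/7b
14) 2477.679ms=37/7b +66.964ms=1/7b
15) 2544.643ms=38/7b +66.964ms=1/7b
16) 2611.607ms=39/7b +133.929ms=2/7b
17) 2745.536ms=41/7b +66.964ms=1/7b
Σ=6b of 6 (128bpm 2/4) — PASS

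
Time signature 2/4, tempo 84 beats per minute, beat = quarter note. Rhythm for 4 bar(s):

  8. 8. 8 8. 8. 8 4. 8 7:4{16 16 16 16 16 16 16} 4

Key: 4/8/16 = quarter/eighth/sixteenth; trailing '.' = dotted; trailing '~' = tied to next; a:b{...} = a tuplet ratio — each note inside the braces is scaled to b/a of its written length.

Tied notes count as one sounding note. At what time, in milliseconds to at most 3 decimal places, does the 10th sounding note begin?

note 10 onset = 43/7b = 4387.755ms

1. 0.0ms @ 0 + 535.714ms (3/4)
2. 535.714ms @ 3/4 + 535.714ms (3/4)
3. 1071.429ms @ 3/2 + 357.143ms (1/2)
4. 1428.571ms @ 2 + 535.714ms (3/4)
5. 1964.286ms @ 11/4 + 535.714ms (3/4)
6. 2500.0ms @ 7/2 + 357.143ms (1/2)
7. 2857.143ms @ 4 + 1071.429ms (3/2)
8. 3928.571ms @ 11/2 + 357.143ms (1/2)
9. 4285.714ms @ 6 + 102.041ms (1/7)
10. 4387.755ms @ 43/7 + 102.041ms (1/7)
11. 4489.796ms @ 44/7 + 102.041ms (1/7)
12. 4591.837ms @ 45/7 + 102.041ms (1/7)
13. 4693.878ms @ 46/7 + 102.041ms (1/7)
14. 4795.918ms @ 47/7 + 102.041ms (1/7)
15. 4897.959ms @ 48/7 + 102.041ms (1/7)
16. 5000.0ms @ 7 + 714.286ms (1)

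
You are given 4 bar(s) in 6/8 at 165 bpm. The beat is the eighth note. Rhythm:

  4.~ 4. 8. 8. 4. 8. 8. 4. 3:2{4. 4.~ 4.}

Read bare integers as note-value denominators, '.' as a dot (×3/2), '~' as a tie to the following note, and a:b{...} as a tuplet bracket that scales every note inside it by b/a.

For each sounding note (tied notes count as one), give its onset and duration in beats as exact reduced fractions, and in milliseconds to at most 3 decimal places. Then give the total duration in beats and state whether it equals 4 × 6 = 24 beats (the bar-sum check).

1) 0.0ms=0b +2181.818ms=6b
2) 2181.818ms=6b +545.455ms=3/2b
3) 2727.273ms=15/2b +545.455ms=3/2b
4) 3272.727ms=9b +1090.909ms=3b
5) 4363.636ms=12b +545.455ms=3/2b
6) 4909.091ms=27/2b +545.455ms=3/2b
7) 5454.545ms=15b +1090.909ms=3b
8) 6545.455ms=18b +727.273ms=2b
9) 7272.727ms=20b +1454.545ms=4b
Σ=24b of 24 (165bpm 6/8) — PASS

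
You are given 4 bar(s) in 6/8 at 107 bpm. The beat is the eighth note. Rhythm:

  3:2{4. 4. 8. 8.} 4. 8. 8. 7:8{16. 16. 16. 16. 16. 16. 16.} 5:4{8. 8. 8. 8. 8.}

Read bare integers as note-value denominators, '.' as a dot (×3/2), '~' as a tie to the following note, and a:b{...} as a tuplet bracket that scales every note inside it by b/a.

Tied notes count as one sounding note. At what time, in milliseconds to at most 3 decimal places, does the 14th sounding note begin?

note 14 onset = 120/7b = 9612.817ms

1. 0.0ms @ 0 + 1121.495ms (2)
2. 1121.495ms @ 2 + 1121.495ms (2)
3. 2242.991ms @ 4 + 560.748ms (1)
4. 2803.738ms @ 5 + 560.748ms (1)
5. 3364.486ms @ 6 + 1682.243ms (3)
6. 5046.729ms @ 9 + 841.121ms (3/2)
7. 5887.85ms @ 21/2 + 841.121ms (3/2)
8. 6728.972ms @ 12 + 480.641ms (6/7)
9. 7209.613ms @ 90/7 + 480.641ms (6/7)
10. 7690.254ms @ 96/7 + 480.641ms (6/7)
11. 8170.895ms @ 102/7 + 480.641ms (6/7)
12. 8651.535ms @ 108/7 + 480.641ms (6/7)
13. 9132.176ms @ 114/7 + 480.641ms (6/7)
14. 9612.817ms @ 120/7 + 480.641ms (6/7)
15. 10093.458ms @ 18 + 672.897ms (6/5)
16. 10766.355ms @ 96/5 + 672.897ms (6/5)
17. 11439.252ms @ 102/5 + 672.897ms (6/5)
18. 12112.15ms @ 108/5 + 672.897ms (6/5)
19. 12785.047ms @ 114/5 + 672.897ms (6/5)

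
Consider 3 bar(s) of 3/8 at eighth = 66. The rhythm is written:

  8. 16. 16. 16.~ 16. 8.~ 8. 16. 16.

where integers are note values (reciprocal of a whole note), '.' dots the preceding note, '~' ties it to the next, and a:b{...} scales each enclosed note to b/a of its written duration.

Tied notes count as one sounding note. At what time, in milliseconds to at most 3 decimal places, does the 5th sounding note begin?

1. 0.0ms @ 0 + 1363.636ms (3/2)
2. 1363.636ms @ 3/2 + 681.818ms (3/4)
3. 2045.455ms @ 9/4 + 681.818ms (3/4)
4. 2727.273ms @ 3 + 1363.636ms (3/2)
5. 4090.909ms @ 9/2 + 2727.273ms (3)
6. 6818.182ms @ 15/2 + 681.818ms (3/4)
7. 7500.0ms @ 33/4 + 681.818ms (3/4)

note 5 onset = 9/2b = 4090.909ms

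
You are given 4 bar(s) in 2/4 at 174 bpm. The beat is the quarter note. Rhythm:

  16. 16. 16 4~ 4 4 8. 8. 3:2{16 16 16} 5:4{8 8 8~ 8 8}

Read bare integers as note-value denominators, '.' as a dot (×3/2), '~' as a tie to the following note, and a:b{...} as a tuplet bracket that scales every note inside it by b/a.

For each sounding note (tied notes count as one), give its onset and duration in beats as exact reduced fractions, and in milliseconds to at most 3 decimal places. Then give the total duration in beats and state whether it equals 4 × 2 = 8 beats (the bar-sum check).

1) 0.0ms=0b +129.31ms=3/8b
2) 129.31ms=3/8b +129.31ms=3/8b
3) 258.621ms=3/4b +86.207ms=1/4b
4) 344.828ms=1b +689.655ms=2b
5) 1034.483ms=3b +344.828ms=1b
6) 1379.31ms=4b +258.621ms=3/4b
7) 1637.931ms=19/4b +258.621ms=3/4b
8) 1896.552ms=11/2b +57.471ms=1/6b
9) 1954.023ms=17/3b +57.471ms=1/6b
10) 2011.494ms=35/6b +57.471ms=1/6b
11) 2068.966ms=6b +137.931ms=2/5b
12) 2206.897ms=32/5b +137.931ms=2/5b
13) 2344.828ms=34/5b +275.862ms=4/5b
14) 2620.69ms=38/5b +137.931ms=2/5b
Σ=8b of 8 (174bpm 2/4) — PASS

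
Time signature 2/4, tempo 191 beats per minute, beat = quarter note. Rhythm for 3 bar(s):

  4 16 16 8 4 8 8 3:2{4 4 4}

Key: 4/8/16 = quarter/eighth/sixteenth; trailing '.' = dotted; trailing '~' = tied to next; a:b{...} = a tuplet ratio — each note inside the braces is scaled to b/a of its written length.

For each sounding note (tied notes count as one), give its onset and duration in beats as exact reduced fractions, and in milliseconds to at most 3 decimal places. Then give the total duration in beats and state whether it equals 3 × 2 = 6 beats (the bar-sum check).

1) 0.0ms=0b +314.136ms=1b
2) 314.136ms=1b +78.534ms=1/4b
3) 392.67ms=5/4b +78.534ms=1/4b
4) 471.204ms=3/2b +157.068ms=1/2b
5) 628.272ms=2b +314.136ms=1b
6) 942.408ms=3b +157.068ms=1/2b
7) 1099.476ms=7/2b +157.068ms=1/2b
8) 1256.545ms=4b +209.424ms=2/3b
9) 1465.969ms=14/3b +209.424ms=2/3b
10) 1675.393ms=16/3b +209.424ms=2/3b
Σ=6b of 6 (191bpm 2/4) — PASS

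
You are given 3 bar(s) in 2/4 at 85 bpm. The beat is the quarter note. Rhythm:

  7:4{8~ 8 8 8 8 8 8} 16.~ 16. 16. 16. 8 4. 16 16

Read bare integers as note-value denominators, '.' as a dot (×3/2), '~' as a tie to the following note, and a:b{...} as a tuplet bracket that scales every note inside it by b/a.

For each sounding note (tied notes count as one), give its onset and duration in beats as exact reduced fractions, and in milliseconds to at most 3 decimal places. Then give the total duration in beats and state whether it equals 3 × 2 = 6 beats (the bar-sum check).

1) 0.0ms=0b +403.361ms=4/7b
2) 403.361ms=4/7b +201.681ms=2/7b
3) 605.042ms=6/7b +201.681ms=2/7b
4) 806.723ms=8/7b +201.681ms=2/7b
5) 1008.403ms=10/7b +201.681ms=2/7b
6) 1210.084ms=12/7b +201.681ms=2/7b
7) 1411.765ms=2b +529.412ms=3/4b
8) 1941.176ms=11/4b +264.706ms=3/8b
9) 2205.882ms=25/8b +264.706ms=3/8b
10) 2470.588ms=7/2b +352.941ms=1/2b
11) 2823.529ms=4b +1058.824ms=3/2b
12) 3882.353ms=11/2b +176.471ms=1/4b
13) 4058.824ms=23/4b +176.471ms=1/4b
Σ=6b of 6 (85bpm 2/4) — PASS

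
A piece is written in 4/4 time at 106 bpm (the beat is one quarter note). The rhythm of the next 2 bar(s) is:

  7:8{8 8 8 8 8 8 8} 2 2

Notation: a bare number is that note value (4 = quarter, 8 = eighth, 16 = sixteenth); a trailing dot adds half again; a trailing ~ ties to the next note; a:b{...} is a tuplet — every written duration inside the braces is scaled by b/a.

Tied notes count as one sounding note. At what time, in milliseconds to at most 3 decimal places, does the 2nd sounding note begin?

note 2 onset = 4/7b = 323.45ms

1. 0.0ms @ 0 + 323.45ms (4/7)
2. 323.45ms @ 4/7 + 323.45ms (4/7)
3. 646.9ms @ 8/7 + 323.45ms (4/7)
4. 970.35ms @ 12/7 + 323.45ms (4/7)
5. 1293.801ms @ 16/7 + 323.45ms (4/7)
6. 1617.251ms @ 20/7 + 323.45ms (4/7)
7. 1940.701ms @ 24/7 + 323.45ms (4/7)
8. 2264.151ms @ 4 + 1132.075ms (2)
9. 3396.226ms @ 6 + 1132.075ms (2)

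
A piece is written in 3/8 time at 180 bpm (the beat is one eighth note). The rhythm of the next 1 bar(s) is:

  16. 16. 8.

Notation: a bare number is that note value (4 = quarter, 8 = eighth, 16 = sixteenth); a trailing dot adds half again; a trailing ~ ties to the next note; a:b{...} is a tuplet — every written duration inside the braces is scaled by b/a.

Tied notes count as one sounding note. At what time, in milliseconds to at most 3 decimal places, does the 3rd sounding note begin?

1. 0.0ms @ 0 + 250.0ms (3/4)
2. 250.0ms @ 3/4 + 250.0ms (3/4)
3. 500.0ms @ 3/2 + 500.0ms (3/2)

note 3 onset = 3/2b = 500.0ms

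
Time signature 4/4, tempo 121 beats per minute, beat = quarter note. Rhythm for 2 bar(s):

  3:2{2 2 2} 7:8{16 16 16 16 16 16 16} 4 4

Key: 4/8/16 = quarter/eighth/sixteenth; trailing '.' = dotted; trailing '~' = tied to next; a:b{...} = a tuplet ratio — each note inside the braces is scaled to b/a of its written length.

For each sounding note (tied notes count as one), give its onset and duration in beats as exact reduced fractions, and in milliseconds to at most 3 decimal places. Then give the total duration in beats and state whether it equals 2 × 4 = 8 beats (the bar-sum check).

1) 0.0ms=0b +661.157ms=4/3b
2) 661.157ms=4/3b +661.157ms=4/3b
3) 1322.314ms=8/3b +661.157ms=4/3b
4) 1983.471ms=4b +141.677ms=2/7b
5) 2125.148ms=30/7b +141.677ms=2/7b
6) 2266.824ms=32/7b +141.677ms=2/7b
7) 2408.501ms=34/7b +141.677ms=2/7b
8) 2550.177ms=36/7b +141.677ms=2/7b
9) 2691.854ms=38/7b +141.677ms=2/7b
10) 2833.53ms=40/7b +141.677ms=2/7b
11) 2975.207ms=6b +495.868ms=1b
12) 3471.074ms=7b +495.868ms=1b
Σ=8b of 8 (121bpm 4/4) — PASS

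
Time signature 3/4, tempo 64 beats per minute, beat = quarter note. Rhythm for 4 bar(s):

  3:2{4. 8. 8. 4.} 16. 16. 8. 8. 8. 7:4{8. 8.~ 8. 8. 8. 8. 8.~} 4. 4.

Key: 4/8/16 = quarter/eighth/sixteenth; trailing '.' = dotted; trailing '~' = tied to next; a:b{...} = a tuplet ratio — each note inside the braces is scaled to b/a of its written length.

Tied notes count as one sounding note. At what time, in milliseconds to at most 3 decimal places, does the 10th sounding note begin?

note 10 onset = 6b = 5625.0ms

1. 0.0ms @ 0 + 937.5ms (1)
2. 937.5ms @ 1 + 468.75ms (1/2)
3. 1406.25ms @ 3/2 + 468.75ms (1/2)
4. 1875.0ms @ 2 + 937.5ms (1)
5. 2812.5ms @ 3 + 351.562ms (3/8)
6. 3164.062ms @ 27/8 + 351.562ms (3/8)
7. 3515.625ms @ 15/4 + 703.125ms (3/4)
8. 4218.75ms @ 9/2 + 703.125ms (3/4)
9. 4921.875ms @ 21/4 + 703.125ms (3/4)
10. 5625.0ms @ 6 + 401.786ms (3/7)
11. 6026.786ms @ 45/7 + 803.571ms (6/7)
12. 6830.357ms @ 51/7 + 401.786ms (3/7)
13. 7232.143ms @ 54/7 + 401.786ms (3/7)
14. 7633.929ms @ 57/7 + 401.786ms (3/7)
15. 8035.714ms @ 60/7 + 1808.036ms (27/14)
16. 9843.75ms @ 21/2 + 1406.25ms (3/2)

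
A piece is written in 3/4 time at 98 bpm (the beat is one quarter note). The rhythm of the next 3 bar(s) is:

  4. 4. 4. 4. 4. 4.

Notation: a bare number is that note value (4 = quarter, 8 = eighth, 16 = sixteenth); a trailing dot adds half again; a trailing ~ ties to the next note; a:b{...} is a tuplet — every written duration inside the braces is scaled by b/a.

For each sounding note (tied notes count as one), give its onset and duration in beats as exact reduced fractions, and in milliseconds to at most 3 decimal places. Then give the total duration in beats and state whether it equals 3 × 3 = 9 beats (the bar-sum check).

1) 0.0ms=0b +918.367ms=3/2b
2) 918.367ms=3/2b +918.367ms=3/2b
3) 1836.735ms=3b +918.367ms=3/2b
4) 2755.102ms=9/2b +918.367ms=3/2b
5) 3673.469ms=6b +918.367ms=3/2b
6) 4591.837ms=15/2b +918.367ms=3/2b
Σ=9b of 9 (98bpm 3/4) — PASS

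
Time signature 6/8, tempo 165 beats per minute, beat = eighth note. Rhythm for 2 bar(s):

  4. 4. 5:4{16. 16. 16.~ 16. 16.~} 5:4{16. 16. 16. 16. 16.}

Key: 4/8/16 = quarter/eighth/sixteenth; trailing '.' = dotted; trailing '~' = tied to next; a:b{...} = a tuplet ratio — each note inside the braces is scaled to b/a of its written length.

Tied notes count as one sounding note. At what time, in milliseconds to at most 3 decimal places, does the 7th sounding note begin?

note 7 onset = 48/5b = 3490.909ms

1. 0.0ms @ 0 + 1090.909ms (3)
2. 1090.909ms @ 3 + 1090.909ms (3)
3. 2181.818ms @ 6 + 218.182ms (3/5)
4. 2400.0ms @ 33/5 + 218.182ms (3/5)
5. 2618.182ms @ 36/5 + 436.364ms (6/5)
6. 3054.545ms @ 42/5 + 436.364ms (6/5)
7. 3490.909ms @ 48/5 + 218.182ms (3/5)
8. 3709.091ms @ 51/5 + 218.182ms (3/5)
9. 3927.273ms @ 54/5 + 218.182ms (3/5)
10. 4145.455ms @ 57/5 + 218.182ms (3/5)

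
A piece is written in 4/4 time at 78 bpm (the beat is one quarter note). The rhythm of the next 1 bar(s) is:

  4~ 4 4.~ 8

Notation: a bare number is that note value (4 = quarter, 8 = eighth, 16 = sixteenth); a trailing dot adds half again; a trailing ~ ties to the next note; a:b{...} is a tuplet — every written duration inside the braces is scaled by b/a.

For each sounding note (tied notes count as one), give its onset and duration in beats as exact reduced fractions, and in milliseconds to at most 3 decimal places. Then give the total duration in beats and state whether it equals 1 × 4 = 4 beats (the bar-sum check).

1) 0.0ms=0b +1538.462ms=2b
2) 1538.462ms=2b +1538.462ms=2b
Σ=4b of 4 (78bpm 4/4) — PASS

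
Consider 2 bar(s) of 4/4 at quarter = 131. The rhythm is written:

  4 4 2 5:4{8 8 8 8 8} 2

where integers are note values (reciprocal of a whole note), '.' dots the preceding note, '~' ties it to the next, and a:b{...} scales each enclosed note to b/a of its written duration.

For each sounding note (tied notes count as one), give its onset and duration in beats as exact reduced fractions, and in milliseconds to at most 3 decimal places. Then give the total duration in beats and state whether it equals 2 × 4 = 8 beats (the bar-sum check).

1) 0.0ms=0b +458.015ms=1b
2) 458.015ms=1b +458.015ms=1b
3) 916.031ms=2b +916.031ms=2b
4) 1832.061ms=4b +183.206ms=2/5b
5) 2015.267ms=22/5b +183.206ms=2/5b
6) 2198.473ms=24/5b +183.206ms=2/5b
7) 2381.679ms=26/5b +183.206ms=2/5b
8) 2564.885ms=28/5b +183.206ms=2/5b
9) 2748.092ms=6b +916.031ms=2b
Σ=8b of 8 (131bpm 4/4) — PASS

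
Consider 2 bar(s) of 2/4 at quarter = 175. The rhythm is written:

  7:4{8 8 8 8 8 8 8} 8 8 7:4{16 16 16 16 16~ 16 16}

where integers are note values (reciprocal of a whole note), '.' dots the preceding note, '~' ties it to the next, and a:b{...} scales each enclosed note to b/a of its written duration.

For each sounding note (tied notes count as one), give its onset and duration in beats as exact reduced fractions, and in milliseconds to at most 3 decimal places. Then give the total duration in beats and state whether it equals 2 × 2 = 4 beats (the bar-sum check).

1) 0.0ms=0b +97.959ms=2/7b
2) 97.959ms=2/7b +97.959ms=2/7b
3) 195.918ms=4/7b +97.959ms=2/7b
4) 293.878ms=6/7b +97.959ms=2/7b
5) 391.837ms=8/7b +97.959ms=2/7b
6) 489.796ms=10/7b +97.959ms=2/7b
7) 587.755ms=12/7b +97.959ms=2/7b
8) 685.714ms=2b +171.429ms=1/2b
9) 857.143ms=5/2b +171.429ms=1/2b
10) 1028.571ms=3b +48.98ms=1/7b
11) 1077.551ms=22/7b +48.98ms=1/7b
12) 1126.531ms=23/7b +48.98ms=1/7b
13) 1175.51ms=24/7b +48.98ms=1/7b
14) 1224.49ms=25/7b +97.959ms=2/7b
15) 1322.449ms=27/7b +48.98ms=1/7b
Σ=4b of 4 (175bpm 2/4) — PASS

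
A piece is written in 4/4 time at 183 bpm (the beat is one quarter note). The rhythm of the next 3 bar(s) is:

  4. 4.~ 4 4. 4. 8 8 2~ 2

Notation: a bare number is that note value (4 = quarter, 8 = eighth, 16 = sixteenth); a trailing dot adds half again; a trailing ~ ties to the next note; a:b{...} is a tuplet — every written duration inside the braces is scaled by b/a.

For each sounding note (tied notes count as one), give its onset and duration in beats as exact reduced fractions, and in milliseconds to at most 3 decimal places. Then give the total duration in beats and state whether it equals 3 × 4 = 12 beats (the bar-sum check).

1) 0.0ms=0b +491.803ms=3/2b
2) 491.803ms=3/2b +819.672ms=5/2b
3) 1311.475ms=4b +491.803ms=3/2b
4) 1803.279ms=11/2b +491.803ms=3/2b
5) 2295.082ms=7b +163.934ms=1/2b
6) 2459.016ms=15/2b +163.934ms=1/2b
7) 2622.951ms=8b +1311.475ms=4b
Σ=12b of 12 (183bpm 4/4) — PASS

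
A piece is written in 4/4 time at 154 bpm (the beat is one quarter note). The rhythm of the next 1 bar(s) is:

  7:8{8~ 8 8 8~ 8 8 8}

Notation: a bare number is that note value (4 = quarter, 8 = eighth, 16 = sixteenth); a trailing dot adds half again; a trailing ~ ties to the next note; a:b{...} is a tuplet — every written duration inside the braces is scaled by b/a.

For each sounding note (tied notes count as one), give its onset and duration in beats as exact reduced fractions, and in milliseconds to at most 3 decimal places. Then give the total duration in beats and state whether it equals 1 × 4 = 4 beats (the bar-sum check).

1) 0.0ms=0b +445.269ms=8/7b
2) 445.269ms=8/7b +222.635ms=4/7b
3) 667.904ms=12/7b +445.269ms=8/7b
4) 1113.173ms=20/7b +222.635ms=4/7b
5) 1335.807ms=24/7b +222.635ms=4/7b
Σ=4b of 4 (154bpm 4/4) — PASS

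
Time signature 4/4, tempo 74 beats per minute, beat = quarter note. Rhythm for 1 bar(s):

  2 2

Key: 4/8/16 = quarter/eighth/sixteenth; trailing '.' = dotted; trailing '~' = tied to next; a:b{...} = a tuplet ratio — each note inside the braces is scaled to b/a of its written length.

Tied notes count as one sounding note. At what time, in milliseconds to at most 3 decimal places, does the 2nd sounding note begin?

1. 0.0ms @ 0 + 1621.622ms (2)
2. 1621.622ms @ 2 + 1621.622ms (2)

note 2 onset = 2b = 1621.622ms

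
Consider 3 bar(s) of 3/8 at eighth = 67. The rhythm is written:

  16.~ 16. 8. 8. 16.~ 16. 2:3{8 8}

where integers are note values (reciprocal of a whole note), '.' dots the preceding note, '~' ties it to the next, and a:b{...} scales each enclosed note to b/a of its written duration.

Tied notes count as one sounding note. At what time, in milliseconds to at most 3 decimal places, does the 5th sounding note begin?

note 5 onset = 6b = 5373.134ms

1. 0.0ms @ 0 + 1343.284ms (3/2)
2. 1343.284ms @ 3/2 + 1343.284ms (3/2)
3. 2686.567ms @ 3 + 1343.284ms (3/2)
4. 4029.851ms @ 9/2 + 1343.284ms (3/2)
5. 5373.134ms @ 6 + 1343.284ms (3/2)
6. 6716.418ms @ 15/2 + 1343.284ms (3/2)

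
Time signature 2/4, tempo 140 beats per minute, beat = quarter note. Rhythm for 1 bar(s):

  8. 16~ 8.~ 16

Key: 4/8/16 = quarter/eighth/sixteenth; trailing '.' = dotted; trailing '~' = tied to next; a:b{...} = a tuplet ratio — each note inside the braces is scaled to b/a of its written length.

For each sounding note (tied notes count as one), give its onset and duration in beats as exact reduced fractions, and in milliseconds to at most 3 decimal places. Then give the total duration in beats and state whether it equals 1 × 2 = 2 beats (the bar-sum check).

1) 0.0ms=0b +321.429ms=3/4b
2) 321.429ms=3/4b +535.714ms=5/4b
Σ=2b of 2 (140bpm 2/4) — PASS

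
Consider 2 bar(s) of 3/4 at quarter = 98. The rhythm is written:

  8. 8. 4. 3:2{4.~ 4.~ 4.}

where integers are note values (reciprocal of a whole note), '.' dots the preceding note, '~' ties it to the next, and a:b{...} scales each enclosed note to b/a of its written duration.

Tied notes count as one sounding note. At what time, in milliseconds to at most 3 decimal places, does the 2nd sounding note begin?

note 2 onset = 3/4b = 459.184ms

1. 0.0ms @ 0 + 459.184ms (3/4)
2. 459.184ms @ 3/4 + 459.184ms (3/4)
3. 918.367ms @ 3/2 + 918.367ms (3/2)
4. 1836.735ms @ 3 + 1836.735ms (3)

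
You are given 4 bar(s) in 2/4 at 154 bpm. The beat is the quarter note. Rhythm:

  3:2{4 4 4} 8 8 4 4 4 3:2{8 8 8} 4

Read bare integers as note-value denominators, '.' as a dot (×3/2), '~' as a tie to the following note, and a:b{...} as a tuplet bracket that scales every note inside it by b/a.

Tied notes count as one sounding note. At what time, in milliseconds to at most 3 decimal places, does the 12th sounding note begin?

1. 0.0ms @ 0 + 259.74ms (2/3)
2. 259.74ms @ 2/3 + 259.74ms (2/3)
3. 519.481ms @ 4/3 + 259.74ms (2/3)
4. 779.221ms @ 2 + 194.805ms (1/2)
5. 974.026ms @ 5/2 + 194.805ms (1/2)
6. 1168.831ms @ 3 + 389.61ms (1)
7. 1558.442ms @ 4 + 389.61ms (1)
8. 1948.052ms @ 5 + 389.61ms (1)
9. 2337.662ms @ 6 + 129.87ms (1/3)
10. 2467.532ms @ 19/3 + 129.87ms (1/3)
11. 2597.403ms @ 20/3 + 129.87ms (1/3)
12. 2727.273ms @ 7 + 389.61ms (1)

note 12 onset = 7b = 2727.273ms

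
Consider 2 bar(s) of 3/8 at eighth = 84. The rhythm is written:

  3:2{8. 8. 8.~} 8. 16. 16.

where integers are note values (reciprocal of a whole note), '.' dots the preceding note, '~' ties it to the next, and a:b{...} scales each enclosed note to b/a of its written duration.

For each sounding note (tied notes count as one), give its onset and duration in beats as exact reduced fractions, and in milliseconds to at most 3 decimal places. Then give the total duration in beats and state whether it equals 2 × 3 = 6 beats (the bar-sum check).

1) 0.0ms=0b +714.286ms=1b
2) 714.286ms=1b +714.286ms=1b
3) 1428.571ms=2b +1785.714ms=5/2b
4) 3214.286ms=9/2b +535.714ms=3/4b
5) 3750.0ms=21/4b +535.714ms=3/4b
Σ=6b of 6 (84bpm 3/8) — PASS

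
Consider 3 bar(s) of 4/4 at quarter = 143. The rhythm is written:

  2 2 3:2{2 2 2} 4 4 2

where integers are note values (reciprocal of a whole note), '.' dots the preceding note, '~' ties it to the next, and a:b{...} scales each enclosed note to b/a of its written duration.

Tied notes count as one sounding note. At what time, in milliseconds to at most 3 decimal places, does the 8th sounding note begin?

1. 0.0ms @ 0 + 839.161ms (2)
2. 839.161ms @ 2 + 839.161ms (2)
3. 1678.322ms @ 4 + 559.441ms (4/3)
4. 2237.762ms @ 16/3 + 559.441ms (4/3)
5. 2797.203ms @ 20/3 + 559.441ms (4/3)
6. 3356.643ms @ 8 + 419.58ms (1)
7. 3776.224ms @ 9 + 419.58ms (1)
8. 4195.804ms @ 10 + 839.161ms (2)

note 8 onset = 10b = 4195.804ms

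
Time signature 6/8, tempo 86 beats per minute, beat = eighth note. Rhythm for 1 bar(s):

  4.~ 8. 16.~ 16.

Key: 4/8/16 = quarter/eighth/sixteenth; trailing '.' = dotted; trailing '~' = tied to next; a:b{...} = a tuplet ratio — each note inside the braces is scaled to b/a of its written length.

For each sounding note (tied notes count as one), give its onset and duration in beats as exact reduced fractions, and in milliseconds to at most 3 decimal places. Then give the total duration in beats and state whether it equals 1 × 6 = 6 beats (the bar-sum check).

1) 0.0ms=0b +3139.535ms=9/2b
2) 3139.535ms=9/2b +1046.512ms=3/2b
Σ=6b of 6 (86bpm 6/8) — PASS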